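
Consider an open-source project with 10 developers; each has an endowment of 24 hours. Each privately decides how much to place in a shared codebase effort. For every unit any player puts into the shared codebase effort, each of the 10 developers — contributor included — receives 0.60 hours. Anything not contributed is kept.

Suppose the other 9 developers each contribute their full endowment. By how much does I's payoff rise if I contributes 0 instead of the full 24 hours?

Switching from a contribution of 24 to 0 lets I keep an extra 24 hours, but lowers the shared codebase effort by 24, which costs I their own share of that drop: 0.60 × 24 = 14.40.
Net gain = 24 − 14.40 = 9.60. The private return per contributed unit (0.60) is below 1, so free-riding is indeed the best response regardless of what the others do.

9.60 hours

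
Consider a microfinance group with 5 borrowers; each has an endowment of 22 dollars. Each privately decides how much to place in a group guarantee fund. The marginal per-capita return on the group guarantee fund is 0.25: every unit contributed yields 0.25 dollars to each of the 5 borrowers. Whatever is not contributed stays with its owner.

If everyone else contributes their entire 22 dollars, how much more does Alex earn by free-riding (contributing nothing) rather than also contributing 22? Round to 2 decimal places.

Switching from a contribution of 22 to 0 lets Alex keep an extra 22 dollars, but lowers the group guarantee fund by 22, which costs Alex their own share of that drop: 0.25 × 22 = 5.50.
Net gain = 22 − 5.50 = 16.50. The private return per contributed unit (0.25) is below 1, so free-riding is indeed the best response regardless of what the others do.

16.50 dollars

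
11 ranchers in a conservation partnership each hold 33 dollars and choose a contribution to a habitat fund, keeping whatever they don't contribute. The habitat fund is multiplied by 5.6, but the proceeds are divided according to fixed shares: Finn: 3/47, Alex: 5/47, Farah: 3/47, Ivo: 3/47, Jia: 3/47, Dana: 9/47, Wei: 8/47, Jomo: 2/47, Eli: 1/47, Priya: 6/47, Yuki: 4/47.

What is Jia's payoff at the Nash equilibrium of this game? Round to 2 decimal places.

44.80 dollars

Player j's private return per contributed unit is 5.6 × (j's share). Contributing is weakly dominant for j when that share is at least 1/5.6 = 0.1786, and contributing 0 is dominant otherwise.
Only Dana (9/47) clears that bar, contributing 33; the remaining 10 contribute 0. Total contributed: 33.
Jia keeps 33 and receives 5.6 × 33 × 3/47 = 11.80 from the habitat fund, for a payoff of 44.80.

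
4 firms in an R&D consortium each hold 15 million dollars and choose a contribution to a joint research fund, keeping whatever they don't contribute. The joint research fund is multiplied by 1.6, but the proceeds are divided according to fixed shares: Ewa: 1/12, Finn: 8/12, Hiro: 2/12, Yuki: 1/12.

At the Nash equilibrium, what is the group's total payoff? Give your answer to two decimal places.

Player j's private return per contributed unit is 1.6 × (j's share). Contributing is weakly dominant for j when that share is at least 1/1.6 = 0.6250, and contributing 0 is dominant otherwise.
The only share above 0.6250 is Finn's 8/12, contributing 15; the remaining 3 contribute 0. Total contributed: 15.
The joint research fund pays out 1.6 × 15 = 24.00 in total (split across the unequal shares, but the aggregate is all that matters for the group sum).
The 3 free-riders keep 15 each, adding 45. Group total = 45 + 24.00 = 69.00.

69.00 million dollars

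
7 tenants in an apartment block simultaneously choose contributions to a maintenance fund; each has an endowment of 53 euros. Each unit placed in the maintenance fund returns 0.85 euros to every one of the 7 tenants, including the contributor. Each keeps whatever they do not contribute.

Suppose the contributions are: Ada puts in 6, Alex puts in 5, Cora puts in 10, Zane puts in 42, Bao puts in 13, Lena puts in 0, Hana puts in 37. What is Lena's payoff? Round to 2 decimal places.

149.05 euros

Total contributed: 6 + 5 + 10 + 42 + 13 + 0 + 37 = 113.
Each receives 0.85 × 113 = 96.05 from the maintenance fund.
Lena keeps 53 − 0 = 53, so Lena's payoff is 53 + 96.05 = 149.05.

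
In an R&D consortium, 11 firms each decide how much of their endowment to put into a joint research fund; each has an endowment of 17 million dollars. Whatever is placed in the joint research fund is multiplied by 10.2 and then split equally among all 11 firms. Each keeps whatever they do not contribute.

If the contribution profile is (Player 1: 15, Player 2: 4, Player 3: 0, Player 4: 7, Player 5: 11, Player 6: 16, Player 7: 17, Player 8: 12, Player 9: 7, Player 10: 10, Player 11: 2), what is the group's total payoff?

1116.20 million dollars

Total contributed: 15 + 4 + 0 + 7 + 11 + 16 + 17 + 12 + 7 + 10 + 2 = 101; total kept: 11 × 17 − 101 = 86.
The joint research fund pays out 10.2 × 101 = 1030.20 in aggregate.
Group total = 86 + 1030.20 = 1116.20.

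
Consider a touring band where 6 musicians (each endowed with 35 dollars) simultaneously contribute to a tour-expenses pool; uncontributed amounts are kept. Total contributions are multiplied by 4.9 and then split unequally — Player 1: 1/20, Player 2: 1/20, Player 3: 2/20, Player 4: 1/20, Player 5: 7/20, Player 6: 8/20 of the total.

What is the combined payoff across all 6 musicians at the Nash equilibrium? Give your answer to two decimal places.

A player with share s gets back 4.9·s per unit contributed, so full contribution is dominant for anyone with s > 1/4.9 = 0.2041 and zero contribution is dominant for anyone below.
The shares above 0.2041 belong to Player 5 and Player 6, contributing 35 each; the remaining 4 contribute 0. Total contributed: 70.
The tour-expenses pool pays out 4.9 × 70 = 343.00 in total (split across the unequal shares, but the aggregate is all that matters for the group sum).
The 4 free-riders keep 35 each, adding 140. Group total = 140 + 343.00 = 483.00.

483.00 dollars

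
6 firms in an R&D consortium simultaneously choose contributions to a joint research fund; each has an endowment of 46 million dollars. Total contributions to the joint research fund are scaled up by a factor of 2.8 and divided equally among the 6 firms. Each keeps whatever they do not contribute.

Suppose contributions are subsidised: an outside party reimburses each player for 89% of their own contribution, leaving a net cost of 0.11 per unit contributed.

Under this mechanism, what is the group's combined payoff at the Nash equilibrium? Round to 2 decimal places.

1018.44 million dollars

The effective private return per unit is now (2.8/6) / 0.11 = 4.2424 > 1, so every player's dominant strategy flips to full contribution.
So the Nash equilibrium is full contribution by all 6; the group earns 6 × (46 × 0.89 + 2.8 × 46) = 1018.44.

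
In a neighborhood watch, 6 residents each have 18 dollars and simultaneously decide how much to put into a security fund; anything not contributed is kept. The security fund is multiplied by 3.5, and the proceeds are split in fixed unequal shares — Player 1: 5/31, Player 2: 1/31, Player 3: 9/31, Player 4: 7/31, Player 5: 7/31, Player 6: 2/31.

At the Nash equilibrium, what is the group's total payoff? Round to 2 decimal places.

Player j's private return per contributed unit is 3.5 × (j's share). Contributing is weakly dominant for j when that share is at least 1/3.5 = 0.2857, and contributing 0 is dominant otherwise.
Only Player 3 (9/31) clears that bar, contributing 18; the remaining 5 contribute 0. Total contributed: 18.
The security fund pays out 3.5 × 18 = 63.00 in total (split across the unequal shares, but the aggregate is all that matters for the group sum).
The 5 free-riders keep 18 each, adding 90. Group total = 90 + 63.00 = 153.00.

153.00 dollars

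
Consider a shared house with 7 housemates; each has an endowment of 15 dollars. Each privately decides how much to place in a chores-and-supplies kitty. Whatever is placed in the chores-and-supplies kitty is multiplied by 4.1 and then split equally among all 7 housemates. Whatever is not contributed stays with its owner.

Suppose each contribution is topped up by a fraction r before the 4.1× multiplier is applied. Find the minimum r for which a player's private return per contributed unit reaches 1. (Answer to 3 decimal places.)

0.707

With matching at rate r, one contributed unit becomes (1 + r) in the chores-and-supplies kitty and returns 4.1 × (1 + r) / 7 to the contributor.
Setting this equal to 1: 1 + r = 7/4.1 = 1.7073.
So the minimum matching rate is r = 1.7073 − 1 = 0.707.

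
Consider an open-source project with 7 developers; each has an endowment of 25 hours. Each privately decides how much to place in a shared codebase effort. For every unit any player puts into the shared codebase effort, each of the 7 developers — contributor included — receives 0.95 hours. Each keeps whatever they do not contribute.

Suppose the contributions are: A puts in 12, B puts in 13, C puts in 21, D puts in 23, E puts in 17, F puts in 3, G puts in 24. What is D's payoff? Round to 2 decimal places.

109.35 hours

Total contributed: 12 + 13 + 21 + 23 + 17 + 3 + 24 = 113.
Each receives 0.95 × 113 = 107.35 from the shared codebase effort.
D keeps 25 − 23 = 2, so D's payoff is 2 + 107.35 = 109.35.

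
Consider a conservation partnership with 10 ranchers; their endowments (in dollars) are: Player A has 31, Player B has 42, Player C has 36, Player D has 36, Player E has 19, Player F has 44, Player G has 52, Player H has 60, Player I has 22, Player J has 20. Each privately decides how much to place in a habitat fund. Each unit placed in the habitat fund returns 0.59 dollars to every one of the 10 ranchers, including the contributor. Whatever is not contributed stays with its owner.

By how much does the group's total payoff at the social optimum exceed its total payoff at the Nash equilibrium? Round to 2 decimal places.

The private return per contributed unit is 0.59 < 1 for everyone, so the Nash equilibrium is zero contribution and the group total is Σ E_j = 31 + 42 + 36 + 36 + 19 + 44 + 52 + 60 + 22 + 20 = 362.
Each contributed unit returns 5.900 to the group, so the social optimum is full contribution by everyone: group total = 5.900 × 362 = 2135.80.
Efficiency loss = (5.900 − 1) × 362 = 1773.80.

1773.80 dollars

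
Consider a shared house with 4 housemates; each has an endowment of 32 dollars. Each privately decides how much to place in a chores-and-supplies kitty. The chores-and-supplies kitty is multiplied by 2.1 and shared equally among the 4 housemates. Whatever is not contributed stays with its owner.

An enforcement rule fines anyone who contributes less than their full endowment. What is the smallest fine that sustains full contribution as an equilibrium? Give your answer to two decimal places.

Given the others contribute fully, the best deviation is to contribute 0 (any partial contribution still incurs the fine and gives up units whose private return 0.5250 is below 1).
Deviating from 32 to 0 saves 32 dollars but forfeits the deviator's share of the drop in the chores-and-supplies kitty: 2.1/4 × 32 = 16.80.
So the deviation gain is 32 − 16.80 = 15.20, and the fine must be at least 15.20 dollars to wipe it out.

15.20 dollars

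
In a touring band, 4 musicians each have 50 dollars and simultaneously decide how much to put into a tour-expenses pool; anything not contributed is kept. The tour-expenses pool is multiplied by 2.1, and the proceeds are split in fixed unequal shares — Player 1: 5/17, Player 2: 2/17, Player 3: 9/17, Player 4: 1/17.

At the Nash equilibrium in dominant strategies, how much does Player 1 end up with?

For player j, contributing a unit is worthwhile iff 2.1 × (j's share) ≥ 1, i.e. iff j's share is at least 0.4762.
Player 3 alone (share 9/17) is above the threshold, contributing 50; the remaining 3 contribute 0. Total contributed: 50.
Player 1 keeps 50 and receives 2.1 × 50 × 5/17 = 30.88 from the tour-expenses pool, for a payoff of 80.88.

80.88 dollars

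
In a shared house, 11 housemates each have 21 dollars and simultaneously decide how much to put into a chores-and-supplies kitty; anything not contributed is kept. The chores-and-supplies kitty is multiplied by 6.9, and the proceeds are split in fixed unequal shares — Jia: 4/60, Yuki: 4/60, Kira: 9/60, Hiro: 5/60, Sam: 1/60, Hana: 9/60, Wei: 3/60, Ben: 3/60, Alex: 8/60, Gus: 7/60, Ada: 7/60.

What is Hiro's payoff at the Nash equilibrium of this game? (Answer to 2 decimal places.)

45.15 dollars

For player j, contributing a unit is worthwhile iff 6.9 × (j's share) ≥ 1, i.e. iff j's share is at least 0.1449.
The shares above 0.1449 belong to Kira and Hana, contributing 21 each; the remaining 9 contribute 0. Total contributed: 42.
Hiro keeps 21 and receives 6.9 × 42 × 5/60 = 24.15 from the chores-and-supplies kitty, for a payoff of 45.15.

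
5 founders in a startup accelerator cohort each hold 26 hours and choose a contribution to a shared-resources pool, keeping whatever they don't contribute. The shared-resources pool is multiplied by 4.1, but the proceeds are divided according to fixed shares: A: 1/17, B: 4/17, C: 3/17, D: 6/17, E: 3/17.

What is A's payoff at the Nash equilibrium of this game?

32.27 hours

Each unit j contributes comes back to j as 4.1 × (j's share), so j prefers to contribute only if that share exceeds 1/4.1 = 0.2439; otherwise keeping the unit dominates.
The only share above 0.2439 is D's 6/17, contributing 26; the remaining 4 contribute 0. Total contributed: 26.
A keeps 26 and receives 4.1 × 26 × 1/17 = 6.27 from the shared-resources pool, for a payoff of 32.27.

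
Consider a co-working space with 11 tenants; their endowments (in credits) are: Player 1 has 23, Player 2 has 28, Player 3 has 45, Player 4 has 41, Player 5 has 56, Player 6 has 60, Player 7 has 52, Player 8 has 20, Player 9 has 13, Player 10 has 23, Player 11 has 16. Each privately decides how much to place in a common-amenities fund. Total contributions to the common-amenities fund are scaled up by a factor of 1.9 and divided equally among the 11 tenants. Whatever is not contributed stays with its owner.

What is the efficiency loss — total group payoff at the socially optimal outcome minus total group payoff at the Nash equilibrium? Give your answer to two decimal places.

The private return per contributed unit is 1.9/11 = 0.1727 < 1 for every player regardless of endowment, so the Nash equilibrium is zero contribution and the group total is Σ E_j = 23 + 28 + 45 + 41 + 56 + 60 + 52 + 20 + 13 + 23 + 16 = 377.
Each contributed unit returns 1.900 to the group, so the social optimum is full contribution by everyone: group total = 1.900 × 377 = 716.30.
Efficiency loss = (1.900 − 1) × 377 = 339.30.

339.30 credits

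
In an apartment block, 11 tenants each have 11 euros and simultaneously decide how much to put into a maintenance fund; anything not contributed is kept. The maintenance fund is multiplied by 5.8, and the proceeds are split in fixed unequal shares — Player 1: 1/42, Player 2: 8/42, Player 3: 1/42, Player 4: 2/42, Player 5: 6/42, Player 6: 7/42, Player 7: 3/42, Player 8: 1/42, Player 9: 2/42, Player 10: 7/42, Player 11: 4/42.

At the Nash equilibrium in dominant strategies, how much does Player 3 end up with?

Each unit j contributes comes back to j as 5.8 × (j's share), so j prefers to contribute only if that share exceeds 1/5.8 = 0.1724; otherwise keeping the unit dominates.
The only share above 0.1724 is Player 2's 8/42, contributing 11; the remaining 10 contribute 0. Total contributed: 11.
Player 3 keeps 11 and receives 5.8 × 11 × 1/42 = 1.52 from the maintenance fund, for a payoff of 12.52.

12.52 euros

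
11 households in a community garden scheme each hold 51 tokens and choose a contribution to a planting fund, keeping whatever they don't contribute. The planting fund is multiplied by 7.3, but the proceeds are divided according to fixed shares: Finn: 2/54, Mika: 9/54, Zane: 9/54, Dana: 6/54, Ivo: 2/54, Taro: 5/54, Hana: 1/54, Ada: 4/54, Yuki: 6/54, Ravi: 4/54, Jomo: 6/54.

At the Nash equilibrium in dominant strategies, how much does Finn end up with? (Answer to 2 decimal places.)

78.58 tokens

Player j's private return per contributed unit is 7.3 × (j's share). Contributing is weakly dominant for j when that share is at least 1/7.3 = 0.1370, and contributing 0 is dominant otherwise.
Mika and Zane are above the threshold, contributing 51 each; the remaining 9 contribute 0. Total contributed: 102.
Finn keeps 51 and receives 7.3 × 102 × 2/54 = 27.58 from the planting fund, for a payoff of 78.58.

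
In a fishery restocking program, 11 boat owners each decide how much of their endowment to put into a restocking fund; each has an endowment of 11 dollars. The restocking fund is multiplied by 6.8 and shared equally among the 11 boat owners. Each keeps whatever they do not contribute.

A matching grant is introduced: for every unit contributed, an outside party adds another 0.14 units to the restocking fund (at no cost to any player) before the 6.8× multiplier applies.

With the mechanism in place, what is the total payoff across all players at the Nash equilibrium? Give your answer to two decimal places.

The effective private return is 6.8 × 1.14 / 11 = 0.7047, which is still under 1, so the mechanism doesn't change anyone's dominant strategy: zero contribution.
At the Nash equilibrium no one contributes; group total payoff = 11 × 11 = 121.

121.00 dollars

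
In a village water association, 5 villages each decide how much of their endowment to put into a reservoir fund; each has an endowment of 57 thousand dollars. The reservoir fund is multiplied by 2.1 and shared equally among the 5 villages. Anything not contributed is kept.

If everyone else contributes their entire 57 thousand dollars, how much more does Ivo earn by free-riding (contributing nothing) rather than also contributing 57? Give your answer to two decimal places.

33.06 thousand dollars

Switching from a contribution of 57 to 0 lets Ivo keep an extra 57 thousand dollars, but lowers the reservoir fund by 57, which costs Ivo their own share of that drop: 2.1/5 × 57 = 23.94.
Net gain = 57 − 23.94 = 33.06. The private return per contributed unit (0.4200) is below 1, so free-riding is indeed the best response regardless of what the others do.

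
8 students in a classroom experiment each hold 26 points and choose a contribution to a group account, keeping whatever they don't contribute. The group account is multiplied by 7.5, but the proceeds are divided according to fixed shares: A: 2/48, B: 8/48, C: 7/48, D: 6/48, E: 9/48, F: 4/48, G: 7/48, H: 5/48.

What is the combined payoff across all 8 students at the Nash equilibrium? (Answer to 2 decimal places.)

884.00 points

For player j, contributing a unit is worthwhile iff 7.5 × (j's share) ≥ 1, i.e. iff j's share is at least 0.1333.
The shares above 0.1333 belong to B, C, E and G, contributing 26 each; the remaining 4 contribute 0. Total contributed: 104.
The group account pays out 7.5 × 104 = 780.00 in total (split across the unequal shares, but the aggregate is all that matters for the group sum).
The 4 free-riders keep 26 each, adding 104. Group total = 104 + 780.00 = 884.00.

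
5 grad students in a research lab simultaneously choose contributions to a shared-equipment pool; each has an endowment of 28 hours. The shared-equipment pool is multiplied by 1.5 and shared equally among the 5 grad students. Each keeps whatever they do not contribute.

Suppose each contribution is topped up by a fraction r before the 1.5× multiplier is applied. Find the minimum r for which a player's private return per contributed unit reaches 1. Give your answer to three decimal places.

2.333

With matching at rate r, one contributed unit becomes (1 + r) in the shared-equipment pool and returns 1.5 × (1 + r) / 5 to the contributor.
Setting this equal to 1: 1 + r = 5/1.5 = 3.3333.
So the minimum matching rate is r = 3.3333 − 1 = 2.333.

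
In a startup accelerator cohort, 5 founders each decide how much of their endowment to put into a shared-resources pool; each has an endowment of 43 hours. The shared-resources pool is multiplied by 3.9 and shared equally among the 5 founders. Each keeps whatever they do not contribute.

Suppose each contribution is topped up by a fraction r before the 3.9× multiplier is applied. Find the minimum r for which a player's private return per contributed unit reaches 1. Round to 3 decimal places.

With matching at rate r, one contributed unit becomes (1 + r) in the shared-resources pool and returns 3.9 × (1 + r) / 5 to the contributor.
Setting this equal to 1: 1 + r = 5/3.9 = 1.2821.
So the minimum matching rate is r = 1.2821 − 1 = 0.282.

0.282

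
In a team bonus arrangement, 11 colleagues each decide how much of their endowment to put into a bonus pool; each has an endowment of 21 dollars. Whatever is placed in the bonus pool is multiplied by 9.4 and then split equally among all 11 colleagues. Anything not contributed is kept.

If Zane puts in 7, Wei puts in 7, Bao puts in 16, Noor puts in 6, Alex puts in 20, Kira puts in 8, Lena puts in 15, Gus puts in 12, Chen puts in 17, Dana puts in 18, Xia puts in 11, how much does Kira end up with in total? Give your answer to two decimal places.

Total contributed: 7 + 7 + 16 + 6 + 20 + 8 + 15 + 12 + 17 + 18 + 11 = 137.
Each receives 9.4 × 137 / 11 = 117.07 from the bonus pool.
Kira keeps 21 − 8 = 13, so Kira's payoff is 13 + 117.07 = 130.07.

130.07 dollars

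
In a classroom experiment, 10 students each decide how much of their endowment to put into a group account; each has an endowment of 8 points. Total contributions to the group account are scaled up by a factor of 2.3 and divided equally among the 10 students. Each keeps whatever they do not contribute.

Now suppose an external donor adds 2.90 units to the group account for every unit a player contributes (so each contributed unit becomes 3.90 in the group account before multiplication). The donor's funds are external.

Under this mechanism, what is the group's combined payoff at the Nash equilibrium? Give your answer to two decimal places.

Even with the mechanism, each unit contributed returns only 2.3 × 3.90 / 10 = 0.8970 per unit of net cost, so contributing nothing is still dominant.
At the Nash equilibrium no one contributes; group total payoff = 10 × 8 = 80.

80.00 points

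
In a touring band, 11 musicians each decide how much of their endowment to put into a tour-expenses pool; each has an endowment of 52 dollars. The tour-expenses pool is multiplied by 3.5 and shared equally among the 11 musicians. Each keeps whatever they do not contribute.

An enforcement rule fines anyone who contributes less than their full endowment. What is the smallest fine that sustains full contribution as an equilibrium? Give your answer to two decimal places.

Given the others contribute fully, the best deviation is to contribute 0 (any partial contribution still incurs the fine and gives up units whose private return 0.3182 is below 1).
Deviating from 52 to 0 saves 52 dollars but forfeits the deviator's share of the drop in the tour-expenses pool: 3.5/11 × 52 = 16.55.
So the deviation gain is 52 − 16.55 = 35.45, and the fine must be at least 35.45 dollars to wipe it out.

35.45 dollars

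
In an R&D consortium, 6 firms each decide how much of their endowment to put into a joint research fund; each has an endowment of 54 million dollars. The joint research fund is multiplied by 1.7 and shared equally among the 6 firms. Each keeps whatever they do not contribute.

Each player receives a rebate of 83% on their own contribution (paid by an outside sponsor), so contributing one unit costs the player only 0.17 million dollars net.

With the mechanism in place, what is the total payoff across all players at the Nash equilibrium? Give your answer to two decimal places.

819.72 million dollars

The effective private return per unit is now (1.7/6) / 0.17 = 1.6667 > 1, so every player's dominant strategy flips to full contribution.
So the Nash equilibrium is full contribution by all 6; the group earns 6 × (54 × 0.83 + 1.7 × 54) = 819.72.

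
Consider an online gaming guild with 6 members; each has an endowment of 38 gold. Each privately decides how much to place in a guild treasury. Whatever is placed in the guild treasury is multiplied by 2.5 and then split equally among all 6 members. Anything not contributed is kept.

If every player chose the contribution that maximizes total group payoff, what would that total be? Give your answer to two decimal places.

570.00 gold

Each contributed unit returns 2.500 to the group as a whole (0.4167 to each of 6 players), which exceeds 1, so the social optimum is full contribution: group total = 2.500 × 228 = 570.00.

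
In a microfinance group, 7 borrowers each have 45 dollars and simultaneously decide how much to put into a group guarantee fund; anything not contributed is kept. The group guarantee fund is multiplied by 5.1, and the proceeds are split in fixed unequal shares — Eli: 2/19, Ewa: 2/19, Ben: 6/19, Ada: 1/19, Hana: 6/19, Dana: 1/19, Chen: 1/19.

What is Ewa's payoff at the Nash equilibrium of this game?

93.32 dollars

For player j, contributing a unit is worthwhile iff 5.1 × (j's share) ≥ 1, i.e. iff j's share is at least 0.1961.
The shares above 0.1961 belong to Ben and Hana, contributing 45 each; the remaining 5 contribute 0. Total contributed: 90.
Ewa keeps 45 and receives 5.1 × 90 × 2/19 = 48.32 from the group guarantee fund, for a payoff of 93.32.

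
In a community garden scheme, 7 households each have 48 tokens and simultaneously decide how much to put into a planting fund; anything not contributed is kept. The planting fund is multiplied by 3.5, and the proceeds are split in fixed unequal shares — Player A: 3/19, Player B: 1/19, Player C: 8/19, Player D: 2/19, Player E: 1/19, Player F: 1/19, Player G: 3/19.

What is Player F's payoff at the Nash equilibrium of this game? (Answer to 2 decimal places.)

56.84 tokens

Each unit j contributes comes back to j as 3.5 × (j's share), so j prefers to contribute only if that share exceeds 1/3.5 = 0.2857; otherwise keeping the unit dominates.
Only Player C (8/19) clears that bar, contributing 48; the remaining 6 contribute 0. Total contributed: 48.
Player F keeps 48 and receives 3.5 × 48 × 1/19 = 8.84 from the planting fund, for a payoff of 56.84.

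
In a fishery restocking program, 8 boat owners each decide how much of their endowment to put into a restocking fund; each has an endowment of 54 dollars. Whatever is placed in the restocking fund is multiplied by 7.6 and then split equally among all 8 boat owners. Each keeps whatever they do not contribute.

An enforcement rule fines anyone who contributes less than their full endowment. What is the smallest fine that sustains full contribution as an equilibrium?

2.70 dollars

Given the others contribute fully, the best deviation is to contribute 0 (any partial contribution still incurs the fine and gives up units whose private return 0.9500 is below 1).
Deviating from 54 to 0 saves 54 dollars but forfeits the deviator's share of the drop in the restocking fund: 7.6/8 × 54 = 51.30.
So the deviation gain is 54 − 51.30 = 2.70, and the fine must be at least 2.70 dollars to wipe it out.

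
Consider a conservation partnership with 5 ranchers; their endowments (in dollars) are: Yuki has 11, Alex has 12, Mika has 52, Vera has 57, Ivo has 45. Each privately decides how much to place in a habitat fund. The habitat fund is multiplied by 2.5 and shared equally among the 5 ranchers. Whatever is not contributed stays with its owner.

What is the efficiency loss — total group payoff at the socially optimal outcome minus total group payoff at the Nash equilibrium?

265.50 dollars

The private return per contributed unit is 2.5/5 = 0.5000 < 1 for every player regardless of endowment, so the Nash equilibrium is zero contribution and the group total is Σ E_j = 11 + 12 + 52 + 57 + 45 = 177.
Each contributed unit returns 2.500 to the group, so the social optimum is full contribution by everyone: group total = 2.500 × 177 = 442.50.
Efficiency loss = (2.500 − 1) × 177 = 265.50.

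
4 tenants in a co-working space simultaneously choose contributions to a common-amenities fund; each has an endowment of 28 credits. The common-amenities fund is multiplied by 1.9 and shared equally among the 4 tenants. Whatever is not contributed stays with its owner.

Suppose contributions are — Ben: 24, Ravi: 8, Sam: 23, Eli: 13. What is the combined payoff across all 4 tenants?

173.20 credits

Total contributed: 24 + 8 + 23 + 13 = 68; total kept: 4 × 28 − 68 = 44.
The common-amenities fund pays out 1.9 × 68 = 129.20 in aggregate.
Group total = 44 + 129.20 = 173.20.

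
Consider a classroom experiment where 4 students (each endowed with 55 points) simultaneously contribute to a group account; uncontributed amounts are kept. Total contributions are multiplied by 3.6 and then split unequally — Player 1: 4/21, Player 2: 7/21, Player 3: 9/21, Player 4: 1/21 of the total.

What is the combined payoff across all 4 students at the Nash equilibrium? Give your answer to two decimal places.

506.00 points

For player j, contributing a unit is worthwhile iff 3.6 × (j's share) ≥ 1, i.e. iff j's share is at least 0.2778.
Player 2 and Player 3 are above the threshold, contributing 55 each; the remaining 2 contribute 0. Total contributed: 110.
The group account pays out 3.6 × 110 = 396.00 in total (split across the unequal shares, but the aggregate is all that matters for the group sum).
The 2 free-riders keep 55 each, adding 110. Group total = 110 + 396.00 = 506.00.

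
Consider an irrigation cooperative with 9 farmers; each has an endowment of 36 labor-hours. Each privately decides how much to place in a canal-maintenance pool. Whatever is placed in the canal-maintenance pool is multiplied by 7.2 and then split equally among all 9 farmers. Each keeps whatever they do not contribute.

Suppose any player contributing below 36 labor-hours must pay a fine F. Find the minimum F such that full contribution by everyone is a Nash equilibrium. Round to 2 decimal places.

7.20 labor-hours

Given the others contribute fully, the best deviation is to contribute 0 (any partial contribution still incurs the fine and gives up units whose private return 0.8000 is below 1).
Deviating from 36 to 0 saves 36 labor-hours but forfeits the deviator's share of the drop in the canal-maintenance pool: 7.2/9 × 36 = 28.80.
So the deviation gain is 36 − 28.80 = 7.20, and the fine must be at least 7.20 labor-hours to wipe it out.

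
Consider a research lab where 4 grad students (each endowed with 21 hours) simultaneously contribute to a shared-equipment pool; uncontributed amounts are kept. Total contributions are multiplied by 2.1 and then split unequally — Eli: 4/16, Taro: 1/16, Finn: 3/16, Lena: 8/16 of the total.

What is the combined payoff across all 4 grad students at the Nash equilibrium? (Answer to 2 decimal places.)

For player j, contributing a unit is worthwhile iff 2.1 × (j's share) ≥ 1, i.e. iff j's share is at least 0.4762.
Only Lena (8/16) clears that bar, contributing 21; the remaining 3 contribute 0. Total contributed: 21.
The shared-equipment pool pays out 2.1 × 21 = 44.10 in total (split across the unequal shares, but the aggregate is all that matters for the group sum).
The 3 free-riders keep 21 each, adding 63. Group total = 63 + 44.10 = 107.10.

107.10 hours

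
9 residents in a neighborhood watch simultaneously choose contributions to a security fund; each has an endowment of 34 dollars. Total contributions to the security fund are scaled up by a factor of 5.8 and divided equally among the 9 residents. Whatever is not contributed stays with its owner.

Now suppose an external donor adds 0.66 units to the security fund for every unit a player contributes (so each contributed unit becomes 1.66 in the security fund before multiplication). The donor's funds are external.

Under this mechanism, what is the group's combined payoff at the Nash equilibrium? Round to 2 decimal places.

With the mechanism, a contributed unit returns 5.8 × 1.66 / 9 = 1.0698 per unit of net cost to the contributor — now above 1 — so contributing fully is weakly dominant for every player.
So the Nash equilibrium is full contribution by all 9; the group earns 5.8 × 1.66 × 306 = 2946.17.

2946.17 dollars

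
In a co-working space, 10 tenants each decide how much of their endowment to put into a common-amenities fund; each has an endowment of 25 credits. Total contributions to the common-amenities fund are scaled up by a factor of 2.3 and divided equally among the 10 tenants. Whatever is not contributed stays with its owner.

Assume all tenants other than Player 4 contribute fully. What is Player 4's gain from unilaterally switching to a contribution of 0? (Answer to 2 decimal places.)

19.25 credits

Switching from a contribution of 25 to 0 lets Player 4 keep an extra 25 credits, but lowers the common-amenities fund by 25, which costs Player 4 their own share of that drop: 2.3/10 × 25 = 5.75.
Net gain = 25 − 5.75 = 19.25. The private return per contributed unit (0.2300) is below 1, so free-riding is indeed the best response regardless of what the others do.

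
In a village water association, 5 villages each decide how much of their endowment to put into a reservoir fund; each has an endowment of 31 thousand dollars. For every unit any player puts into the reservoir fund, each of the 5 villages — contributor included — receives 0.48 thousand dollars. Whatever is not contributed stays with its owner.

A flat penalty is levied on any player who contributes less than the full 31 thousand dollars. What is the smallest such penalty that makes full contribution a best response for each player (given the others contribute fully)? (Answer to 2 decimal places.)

16.12 thousand dollars

Given the others contribute fully, the best deviation is to contribute 0 (any partial contribution still incurs the fine and gives up units whose private return 0.48 is below 1).
Deviating from 31 to 0 saves 31 thousand dollars but forfeits the deviator's share of the drop in the reservoir fund: 0.48 × 31 = 14.88.
So the deviation gain is 31 − 14.88 = 16.12, and the fine must be at least 16.12 thousand dollars to wipe it out.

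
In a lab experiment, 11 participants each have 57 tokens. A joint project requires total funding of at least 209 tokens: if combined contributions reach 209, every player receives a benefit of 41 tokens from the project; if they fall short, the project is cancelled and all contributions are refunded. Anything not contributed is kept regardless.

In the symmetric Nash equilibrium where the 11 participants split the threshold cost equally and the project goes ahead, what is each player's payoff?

Equal share of the threshold: 209/11 = 19.
At this profile no one gains by cutting their contribution: any cut drops the total below 209, the project is cancelled, contributions are refunded, and the deviator ends with 57, which is less than 57 − 19 + 41 = 79. Contributing more than 19 just wastes the excess. So contributing exactly 19 is a best response.
Each player's payoff: 57 − 19 + 41 = 79.

79 tokens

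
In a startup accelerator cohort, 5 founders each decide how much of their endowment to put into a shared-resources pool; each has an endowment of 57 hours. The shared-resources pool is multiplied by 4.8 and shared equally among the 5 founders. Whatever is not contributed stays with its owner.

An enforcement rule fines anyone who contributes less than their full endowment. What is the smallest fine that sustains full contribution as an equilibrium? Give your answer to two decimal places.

2.28 hours

Given the others contribute fully, the best deviation is to contribute 0 (any partial contribution still incurs the fine and gives up units whose private return 0.9600 is below 1).
Deviating from 57 to 0 saves 57 hours but forfeits the deviator's share of the drop in the shared-resources pool: 4.8/5 × 57 = 54.72.
So the deviation gain is 57 − 54.72 = 2.28, and the fine must be at least 2.28 hours to wipe it out.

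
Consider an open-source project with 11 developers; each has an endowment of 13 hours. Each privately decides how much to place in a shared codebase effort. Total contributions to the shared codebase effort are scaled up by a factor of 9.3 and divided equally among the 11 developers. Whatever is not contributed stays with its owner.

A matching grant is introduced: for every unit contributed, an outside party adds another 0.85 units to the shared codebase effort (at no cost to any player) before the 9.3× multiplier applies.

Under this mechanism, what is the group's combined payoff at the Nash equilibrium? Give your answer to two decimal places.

2460.32 hours

Under the mechanism each unit contributed yields 9.3 × 1.85 / 11 = 1.5641 back to its contributor per unit of net cost, which exceeds 1, making full contribution the dominant choice for everyone.
So the Nash equilibrium is full contribution by all 11; the group earns 9.3 × 1.85 × 143 = 2460.32.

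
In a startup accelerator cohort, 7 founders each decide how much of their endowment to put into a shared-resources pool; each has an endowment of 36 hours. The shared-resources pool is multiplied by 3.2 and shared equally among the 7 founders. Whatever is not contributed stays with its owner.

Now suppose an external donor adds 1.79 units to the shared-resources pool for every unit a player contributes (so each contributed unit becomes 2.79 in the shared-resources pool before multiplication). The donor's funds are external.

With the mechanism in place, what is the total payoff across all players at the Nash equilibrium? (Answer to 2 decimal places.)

2249.86 hours

Under the mechanism each unit contributed yields 3.2 × 2.79 / 7 = 1.2754 back to its contributor per unit of net cost, which exceeds 1, making full contribution the dominant choice for everyone.
So the Nash equilibrium is full contribution by all 7; the group earns 3.2 × 2.79 × 252 = 2249.86.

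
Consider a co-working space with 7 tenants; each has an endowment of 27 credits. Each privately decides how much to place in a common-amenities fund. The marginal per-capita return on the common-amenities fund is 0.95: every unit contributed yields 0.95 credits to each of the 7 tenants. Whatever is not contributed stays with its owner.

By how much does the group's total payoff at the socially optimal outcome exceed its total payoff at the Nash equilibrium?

The private return per contributed unit is 0.95 < 1, so contributing 0 is dominant for every player. At the Nash equilibrium everyone keeps their 27, and the group total is 7 × 27 = 189.
Each contributed unit returns 6.650 to the group as a whole (0.95 to each of 7 players), which exceeds 1, so the social optimum is full contribution: group total = 6.650 × 189 = 1256.85.
Efficiency loss = 1256.85 − 189 = 1067.85.

1067.85 credits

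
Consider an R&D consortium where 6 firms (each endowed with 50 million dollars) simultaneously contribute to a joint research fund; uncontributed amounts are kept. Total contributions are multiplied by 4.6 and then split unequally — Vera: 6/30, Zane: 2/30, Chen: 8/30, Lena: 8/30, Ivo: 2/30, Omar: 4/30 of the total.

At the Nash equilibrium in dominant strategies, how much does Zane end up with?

Each unit j contributes comes back to j as 4.6 × (j's share), so j prefers to contribute only if that share exceeds 1/4.6 = 0.2174; otherwise keeping the unit dominates.
Chen and Lena are above the threshold, contributing 50 each; the remaining 4 contribute 0. Total contributed: 100.
Zane keeps 50 and receives 4.6 × 100 × 2/30 = 30.67 from the joint research fund, for a payoff of 80.67.

80.67 million dollars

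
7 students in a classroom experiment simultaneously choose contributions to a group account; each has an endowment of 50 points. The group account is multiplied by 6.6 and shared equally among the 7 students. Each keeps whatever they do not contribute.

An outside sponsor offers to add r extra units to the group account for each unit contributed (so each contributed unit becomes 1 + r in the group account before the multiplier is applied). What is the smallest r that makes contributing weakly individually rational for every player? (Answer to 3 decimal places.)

With matching at rate r, one contributed unit becomes (1 + r) in the group account and returns 6.6 × (1 + r) / 7 to the contributor.
Setting this equal to 1: 1 + r = 7/6.6 = 1.0606.
So the minimum matching rate is r = 1.0606 − 1 = 0.061.

0.061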